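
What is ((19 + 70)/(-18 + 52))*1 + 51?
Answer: 1823/34 ≈ 53.618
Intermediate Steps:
((19 + 70)/(-18 + 52))*1 + 51 = (89/34)*1 + 51 = 89/34 + 51 = 1823/34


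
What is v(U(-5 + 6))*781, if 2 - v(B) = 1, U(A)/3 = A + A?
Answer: 781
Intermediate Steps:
U(A) = 6*A (U(A) = 3*(A + A) = 3*(2*A) = 6*A)
v(B) = 1 (v(B) = 2 - 1*1 = 2 - 1 = 1)
v(U(-5 + 6))*781 = 1*781 = 781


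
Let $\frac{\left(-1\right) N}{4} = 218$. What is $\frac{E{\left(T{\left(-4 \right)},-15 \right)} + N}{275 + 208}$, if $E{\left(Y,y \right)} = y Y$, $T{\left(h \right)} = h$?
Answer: $- \frac{116}{69} \approx -1.6812$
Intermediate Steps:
$N = -872$ ($N = \left(-4\right) 218 = -872$)
$E{\left(Y,y \right)} = Y y$
$\frac{E{\left(T{\left(-4 \right)},-15 \right)} + N}{275 + 208} = \frac{\left(-4\right) \left(-15\right) - 872}{275 + 208} = \frac{60 - 872}{483} = \left(-812\right) \frac{1}{483} = - \frac{116}{69}$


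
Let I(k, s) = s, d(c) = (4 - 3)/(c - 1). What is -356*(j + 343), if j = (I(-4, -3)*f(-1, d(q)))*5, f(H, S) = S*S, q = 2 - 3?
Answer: -120773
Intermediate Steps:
q = -1
d(c) = 1/(-1 + c)
f(H, S) = S²
j = -15/4 (j = -3/(-1 - 1)²*5 = -3*(1/(-2))²*5 = -3*(-½)²*5 = -3*¼*5 = -¾*5 = -15/4 ≈ -3.7500)
-356*(j + 343) = -356*(-15/4 + 343) = -356*1357/4 = -120773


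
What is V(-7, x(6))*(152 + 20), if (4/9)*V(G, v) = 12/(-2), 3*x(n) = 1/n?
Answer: -2322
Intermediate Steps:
x(n) = 1/(3*n)
V(G, v) = -27/2 (V(G, v) = 9*(12/(-2))/4 = 9*(12*(-1/2))/4 = (9/4)*(-6) = -27/2)
V(-7, x(6))*(152 + 20) = -27*(152 + 20)/2 = -27/2*172 = -2322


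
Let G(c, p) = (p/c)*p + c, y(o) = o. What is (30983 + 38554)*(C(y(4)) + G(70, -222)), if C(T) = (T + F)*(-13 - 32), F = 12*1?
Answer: 131564004/35 ≈ 3.7590e+6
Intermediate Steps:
F = 12
G(c, p) = c + p²/c (G(c, p) = p²/c + c = c + p²/c)
C(T) = -540 - 45*T (C(T) = (T + 12)*(-13 - 32) = (12 + T)*(-45) = -540 - 45*T)
(30983 + 38554)*(C(y(4)) + G(70, -222)) = (30983 + 38554)*((-540 - 45*4) + (70 + (-222)²/70)) = 69537*((-540 - 180) + (70 + (1/70)*49284)) = 69537*(-720 + (70 + 24642/35)) = 69537*(-720 + 27092/35) = 69537*(1892/35) = 131564004/35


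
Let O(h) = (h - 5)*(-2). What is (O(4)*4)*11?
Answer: 88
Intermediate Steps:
O(h) = 10 - 2*h (O(h) = (-5 + h)*(-2) = 10 - 2*h)
(O(4)*4)*11 = ((10 - 2*4)*4)*11 = ((10 - 8)*4)*11 = (2*4)*11 = 8*11 = 88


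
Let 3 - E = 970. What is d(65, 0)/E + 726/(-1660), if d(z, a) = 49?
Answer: -391691/802610 ≈ -0.48802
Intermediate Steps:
E = -967 (E = 3 - 1*970 = 3 - 970 = -967)
d(65, 0)/E + 726/(-1660) = 49/(-967) + 726/(-1660) = 49*(-1/967) + 726*(-1/1660) = -49/967 - 363/830 = -391691/802610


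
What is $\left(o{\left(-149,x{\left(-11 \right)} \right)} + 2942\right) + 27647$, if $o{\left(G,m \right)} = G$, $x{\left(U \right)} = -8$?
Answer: $30440$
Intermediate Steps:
$\left(o{\left(-149,x{\left(-11 \right)} \right)} + 2942\right) + 27647 = \left(-149 + 2942\right) + 27647 = 2793 + 27647 = 30440$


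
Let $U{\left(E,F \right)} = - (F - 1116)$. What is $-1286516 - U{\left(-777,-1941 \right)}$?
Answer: $-1289573$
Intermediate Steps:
$U{\left(E,F \right)} = 1116 - F$ ($U{\left(E,F \right)} = - (F - 1116) = - (-1116 + F) = 1116 - F$)
$-1286516 - U{\left(-777,-1941 \right)} = -1286516 - \left(1116 - -1941\right) = -1286516 - \left(1116 + 1941\right) = -1286516 - 3057 = -1289573$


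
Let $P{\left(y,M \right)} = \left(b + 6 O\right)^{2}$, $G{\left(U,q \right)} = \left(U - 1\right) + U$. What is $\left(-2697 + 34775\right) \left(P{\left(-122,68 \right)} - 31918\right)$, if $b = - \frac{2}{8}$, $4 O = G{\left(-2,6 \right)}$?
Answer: $- \frac{8175511353}{8} \approx -1.0219 \cdot 10^{9}$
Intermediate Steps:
$G{\left(U,q \right)} = -1 + 2 U$ ($G{\left(U,q \right)} = \left(-1 + U\right) + U = -1 + 2 U$)
$O = - \frac{5}{4}$ ($O = \frac{-1 + 2 \left(-2\right)}{4} = \frac{-1 - 4}{4} = \frac{1}{4} \left(-5\right) = - \frac{5}{4} \approx -1.25$)
$b = - \frac{1}{4}$ ($b = \left(-2\right) \frac{1}{8} = - \frac{1}{4} \approx -0.25$)
$P{\left(y,M \right)} = \frac{961}{16}$ ($P{\left(y,M \right)} = \left(- \frac{1}{4} + 6 \left(- \frac{5}{4}\right)\right)^{2} = \left(- \frac{1}{4} - \frac{15}{2}\right)^{2} = \left(- \frac{31}{4}\right)^{2} = \frac{961}{16}$)
$\left(-2697 + 34775\right) \left(P{\left(-122,68 \right)} - 31918\right) = \left(-2697 + 34775\right) \left(\frac{961}{16} - 31918\right) = 32078 \left(- \frac{509727}{16}\right) = - \frac{8175511353}{8}$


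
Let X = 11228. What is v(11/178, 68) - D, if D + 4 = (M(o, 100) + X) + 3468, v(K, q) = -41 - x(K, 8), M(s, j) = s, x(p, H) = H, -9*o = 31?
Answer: -132638/9 ≈ -14738.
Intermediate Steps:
o = -31/9 (o = -⅑*31 = -31/9 ≈ -3.4444)
v(K, q) = -49 (v(K, q) = -41 - 1*8 = -41 - 8 = -49)
D = 132197/9 (D = -4 + ((-31/9 + 11228) + 3468) = -4 + (101021/9 + 3468) = -4 + 132233/9 = 132197/9 ≈ 14689.)
v(11/178, 68) - D = -49 - 1*132197/9 = -49 - 132197/9 = -132638/9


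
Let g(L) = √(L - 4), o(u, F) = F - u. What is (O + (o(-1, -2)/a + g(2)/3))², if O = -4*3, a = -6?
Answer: 5033/36 - 71*I*√2/9 ≈ 139.81 - 11.157*I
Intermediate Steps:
g(L) = √(-4 + L)
O = -12
(O + (o(-1, -2)/a + g(2)/3))² = (-12 + ((-2 - 1*(-1))/(-6) + √(-4 + 2)/3))² = (-12 + ((-2 + 1)*(-⅙) + √(-2)*(⅓)))² = (-12 + (-1*(-⅙) + (I*√2)*(⅓)))² = (-12 + (⅙ + I*√2/3))² = (-71/6 + I*√2/3)²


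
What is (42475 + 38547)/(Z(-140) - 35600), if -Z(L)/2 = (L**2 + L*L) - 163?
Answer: -40511/56837 ≈ -0.71276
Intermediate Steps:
Z(L) = 326 - 4*L**2 (Z(L) = -2*((L**2 + L*L) - 163) = -2*((L**2 + L**2) - 163) = -2*(2*L**2 - 163) = -2*(-163 + 2*L**2) = 326 - 4*L**2)
(42475 + 38547)/(Z(-140) - 35600) = (42475 + 38547)/((326 - 4*(-140)**2) - 35600) = 81022/((326 - 4*19600) - 35600) = 81022/((326 - 78400) - 35600) = 81022/(-78074 - 35600) = 81022/(-113674) = 81022*(-1/113674) = -40511/56837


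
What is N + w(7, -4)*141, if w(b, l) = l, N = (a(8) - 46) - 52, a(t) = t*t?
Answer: -598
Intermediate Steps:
a(t) = t²
N = -34 (N = (8² - 46) - 52 = (64 - 46) - 52 = 18 - 52 = -34)
N + w(7, -4)*141 = -34 - 4*141 = -34 - 564 = -598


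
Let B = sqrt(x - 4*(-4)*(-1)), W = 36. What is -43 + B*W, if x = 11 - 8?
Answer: -43 + 36*I*sqrt(13) ≈ -43.0 + 129.8*I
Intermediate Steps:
x = 3
B = I*sqrt(13) (B = sqrt(3 - 4*(-4)*(-1)) = sqrt(3 + 16*(-1)) = sqrt(3 - 16) = sqrt(-13) = I*sqrt(13) ≈ 3.6056*I)
-43 + B*W = -43 + (I*sqrt(13))*36 = -43 + 36*I*sqrt(13)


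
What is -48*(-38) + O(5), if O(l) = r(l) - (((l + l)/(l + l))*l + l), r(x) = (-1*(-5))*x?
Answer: 1839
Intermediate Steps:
r(x) = 5*x
O(l) = 3*l (O(l) = 5*l - (((l + l)/(l + l))*l + l) = 5*l - (((2*l)/((2*l)))*l + l) = 5*l - (((2*l)*(1/(2*l)))*l + l) = 5*l - (1*l + l) = 5*l - (l + l) = 5*l - 2*l = 3*l)
-48*(-38) + O(5) = -48*(-38) + 3*5 = 1824 + 15 = 1839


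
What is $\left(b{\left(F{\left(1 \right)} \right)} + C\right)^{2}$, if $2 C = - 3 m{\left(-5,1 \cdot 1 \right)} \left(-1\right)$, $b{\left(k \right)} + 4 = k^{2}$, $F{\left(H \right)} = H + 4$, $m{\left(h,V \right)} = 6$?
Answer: $900$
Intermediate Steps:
$F{\left(H \right)} = 4 + H$
$b{\left(k \right)} = -4 + k^{2}$
$C = 9$ ($C = \frac{\left(-3\right) 6 \left(-1\right)}{2} = \frac{\left(-18\right) \left(-1\right)}{2} = \frac{1}{2} \cdot 18 = 9$)
$\left(b{\left(F{\left(1 \right)} \right)} + C\right)^{2} = \left(\left(-4 + \left(4 + 1\right)^{2}\right) + 9\right)^{2} = \left(\left(-4 + 5^{2}\right) + 9\right)^{2} = \left(\left(-4 + 25\right) + 9\right)^{2} = \left(21 + 9\right)^{2} = 30^{2} = 900$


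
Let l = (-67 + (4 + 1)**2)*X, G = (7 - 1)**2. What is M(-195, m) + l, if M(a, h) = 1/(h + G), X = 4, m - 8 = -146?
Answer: -17137/102 ≈ -168.01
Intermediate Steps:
m = -138 (m = 8 - 146 = -138)
G = 36 (G = 6**2 = 36)
M(a, h) = 1/(36 + h) (M(a, h) = 1/(h + 36) = 1/(36 + h))
l = -168 (l = (-67 + (4 + 1)**2)*4 = (-67 + 5**2)*4 = (-67 + 25)*4 = -42*4 = -168)
M(-195, m) + l = 1/(36 - 138) - 168 = 1/(-102) - 168 = -1/102 - 168 = -17137/102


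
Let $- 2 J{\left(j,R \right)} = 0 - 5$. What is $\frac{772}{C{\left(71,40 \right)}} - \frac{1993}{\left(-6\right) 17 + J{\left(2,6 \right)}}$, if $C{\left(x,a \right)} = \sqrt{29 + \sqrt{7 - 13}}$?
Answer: $\frac{3986}{199} + \frac{772}{\sqrt{29 + i \sqrt{6}}} \approx 163.01 - 6.0275 i$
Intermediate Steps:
$J{\left(j,R \right)} = \frac{5}{2}$ ($J{\left(j,R \right)} = - \frac{0 - 5}{2} = \left(- \frac{1}{2}\right) \left(-5\right) = \frac{5}{2}$)
$C{\left(x,a \right)} = \sqrt{29 + i \sqrt{6}}$ ($C{\left(x,a \right)} = \sqrt{29 + \sqrt{-6}} = \sqrt{29 + i \sqrt{6}}$)
$\frac{772}{C{\left(71,40 \right)}} - \frac{1993}{\left(-6\right) 17 + J{\left(2,6 \right)}} = \frac{772}{\sqrt{29 + i \sqrt{6}}} - \frac{1993}{\left(-6\right) 17 + \frac{5}{2}} = \frac{772}{\sqrt{29 + i \sqrt{6}}} - \frac{1993}{-102 + \frac{5}{2}} = \frac{772}{\sqrt{29 + i \sqrt{6}}} - \frac{1993}{- \frac{199}{2}} = \frac{772}{\sqrt{29 + i \sqrt{6}}} - - \frac{3986}{199} = \frac{772}{\sqrt{29 + i \sqrt{6}}} + \frac{3986}{199} = \frac{3986}{199} + \frac{772}{\sqrt{29 + i \sqrt{6}}}$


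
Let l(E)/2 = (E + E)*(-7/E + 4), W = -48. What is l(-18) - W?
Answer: -268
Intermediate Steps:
l(E) = 4*E*(4 - 7/E) (l(E) = 2*((E + E)*(-7/E + 4)) = 2*((2*E)*(4 - 7/E)) = 2*(2*E*(4 - 7/E)) = 4*E*(4 - 7/E))
l(-18) - W = (-28 + 16*(-18)) - 1*(-48) = (-28 - 288) + 48 = -316 + 48 = -268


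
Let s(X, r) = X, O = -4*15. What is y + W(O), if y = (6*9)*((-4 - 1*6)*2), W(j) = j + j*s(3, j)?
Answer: -1320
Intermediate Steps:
O = -60
W(j) = 4*j (W(j) = j + j*3 = j + 3*j = 4*j)
y = -1080 (y = 54*((-4 - 6)*2) = 54*(-10*2) = 54*(-20) = -1080)
y + W(O) = -1080 + 4*(-60) = -1080 - 240 = -1320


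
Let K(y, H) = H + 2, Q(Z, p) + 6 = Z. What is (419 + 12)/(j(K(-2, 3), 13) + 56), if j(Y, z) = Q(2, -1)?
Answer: 431/52 ≈ 8.2885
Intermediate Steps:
Q(Z, p) = -6 + Z
K(y, H) = 2 + H
j(Y, z) = -4 (j(Y, z) = -6 + 2 = -4)
(419 + 12)/(j(K(-2, 3), 13) + 56) = (419 + 12)/(-4 + 56) = 431/52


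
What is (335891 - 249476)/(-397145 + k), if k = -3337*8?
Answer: -86415/423841 ≈ -0.20389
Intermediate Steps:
k = -26696
(335891 - 249476)/(-397145 + k) = (335891 - 249476)/(-397145 - 26696) = 86415/(-423841) = 86415*(-1/423841) = -86415/423841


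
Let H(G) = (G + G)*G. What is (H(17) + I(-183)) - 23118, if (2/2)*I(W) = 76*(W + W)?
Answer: -50356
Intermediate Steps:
H(G) = 2*G² (H(G) = (2*G)*G = 2*G²)
I(W) = 152*W (I(W) = 76*(W + W) = 76*(2*W) = 152*W)
(H(17) + I(-183)) - 23118 = (2*17² + 152*(-183)) - 23118 = (2*289 - 27816) - 23118 = (578 - 27816) - 23118 = -27238 - 23118 = -50356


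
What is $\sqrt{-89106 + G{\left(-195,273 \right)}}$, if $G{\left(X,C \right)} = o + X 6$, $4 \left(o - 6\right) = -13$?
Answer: $\frac{i \sqrt{361093}}{2} \approx 300.46 i$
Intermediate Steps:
$o = \frac{11}{4}$ ($o = 6 + \frac{1}{4} \left(-13\right) = 6 - \frac{13}{4} = \frac{11}{4} \approx 2.75$)
$G{\left(X,C \right)} = \frac{11}{4} + 6 X$ ($G{\left(X,C \right)} = \frac{11}{4} + X 6 = \frac{11}{4} + 6 X$)
$\sqrt{-89106 + G{\left(-195,273 \right)}} = \sqrt{-89106 + \left(\frac{11}{4} + 6 \left(-195\right)\right)} = \sqrt{-89106 + \left(\frac{11}{4} - 1170\right)} = \sqrt{-89106 - \frac{4669}{4}} = \sqrt{- \frac{361093}{4}} = \frac{i \sqrt{361093}}{2}$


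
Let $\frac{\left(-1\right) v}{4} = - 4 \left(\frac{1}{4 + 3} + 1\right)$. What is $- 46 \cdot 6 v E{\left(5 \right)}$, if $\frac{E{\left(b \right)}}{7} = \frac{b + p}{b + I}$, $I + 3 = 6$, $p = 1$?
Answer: $-26496$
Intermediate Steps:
$I = 3$ ($I = -3 + 6 = 3$)
$E{\left(b \right)} = \frac{7 \left(1 + b\right)}{3 + b}$ ($E{\left(b \right)} = 7 \frac{b + 1}{b + 3} = 7 \frac{1 + b}{3 + b} = \frac{7 \left(1 + b\right)}{3 + b}$)
$v = \frac{128}{7}$ ($v = - 4 \left(- 4 \left(\frac{1}{4 + 3} + 1\right)\right) = - 4 \left(- 4 \left(\frac{1}{7} + 1\right)\right) = - 4 \left(\left(-4\right) \frac{8}{7}\right) = \left(-4\right) \left(- \frac{32}{7}\right) = \frac{128}{7} \approx 18.286$)
$- 46 \cdot 6 v E{\left(5 \right)} = - 46 \cdot 6 \cdot \frac{128}{7} \frac{7 \left(1 + 5\right)}{3 + 5} = - 46 \frac{768 \cdot 7 \cdot \frac{1}{8} \cdot 6}{7} = - 46 \cdot \frac{768}{7} \cdot \frac{21}{4} = \left(-46\right) 576 = -26496$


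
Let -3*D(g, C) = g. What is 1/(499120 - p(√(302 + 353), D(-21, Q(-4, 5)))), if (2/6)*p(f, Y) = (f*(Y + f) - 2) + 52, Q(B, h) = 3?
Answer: 99401/49402736234 + 21*√655/247013681170 ≈ 2.0142e-6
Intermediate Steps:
D(g, C) = -g/3
p(f, Y) = 150 + 3*f*(Y + f) (p(f, Y) = 3*((f*(Y + f) - 2) + 52) = 3*((-2 + f*(Y + f)) + 52) = 3*(50 + f*(Y + f)) = 150 + 3*f*(Y + f))
1/(499120 - p(√(302 + 353), D(-21, Q(-4, 5)))) = 1/(499120 - (150 + 3*(√(302 + 353))² + 3*(-⅓*(-21))*√(302 + 353))) = 1/(499120 - (150 + 3*(√655)² + 3*7*√655)) = 1/(499120 - (150 + 3*655 + 21*√655)) = 1/(499120 - (150 + 1965 + 21*√655)) = 1/(499120 - (2115 + 21*√655)) = 1/(499120 + (-2115 - 21*√655)) = 1/(497005 - 21*√655)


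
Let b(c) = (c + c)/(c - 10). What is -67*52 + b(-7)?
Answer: -59214/17 ≈ -3483.2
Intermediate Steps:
b(c) = 2*c/(-10 + c) (b(c) = (2*c)/(-10 + c) = 2*c/(-10 + c))
-67*52 + b(-7) = -67*52 + 2*(-7)/(-10 - 7) = -3484 + 2*(-7)/(-17) = -3484 + 2*(-7)*(-1/17) = -3484 + 14/17 = -59214/17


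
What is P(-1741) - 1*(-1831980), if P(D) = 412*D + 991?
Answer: 1115679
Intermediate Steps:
P(D) = 991 + 412*D
P(-1741) - 1*(-1831980) = (991 + 412*(-1741)) - 1*(-1831980) = (991 - 717292) + 1831980 = -716301 + 1831980 = 1115679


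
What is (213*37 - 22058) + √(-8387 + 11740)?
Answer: -14177 + √3353 ≈ -14119.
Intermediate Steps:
(213*37 - 22058) + √(-8387 + 11740) = (7881 - 22058) + √3353 = -14177 + √3353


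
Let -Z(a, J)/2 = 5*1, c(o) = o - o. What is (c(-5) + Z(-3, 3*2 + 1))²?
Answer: 100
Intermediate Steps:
c(o) = 0
Z(a, J) = -10
(c(-5) + Z(-3, 3*2 + 1))² = (0 - 10)² = (-10)² = 100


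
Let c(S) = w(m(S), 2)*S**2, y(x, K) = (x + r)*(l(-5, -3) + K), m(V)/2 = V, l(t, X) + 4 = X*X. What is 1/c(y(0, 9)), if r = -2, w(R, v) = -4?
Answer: -1/3136 ≈ -0.00031888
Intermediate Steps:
l(t, X) = -4 + X**2 (l(t, X) = -4 + X*X = -4 + X**2)
m(V) = 2*V
y(x, K) = (-2 + x)*(5 + K) (y(x, K) = (x - 2)*((-4 + (-3)**2) + K) = (-2 + x)*((-4 + 9) + K) = (-2 + x)*(5 + K))
c(S) = -4*S**2
1/c(y(0, 9)) = 1/(-4*(-10 - 2*9 + 5*0 + 9*0)**2) = 1/(-4*(-10 - 18 + 0 + 0)**2) = 1/(-4*(-28)**2) = 1/(-4*784) = 1/(-3136) = -1/3136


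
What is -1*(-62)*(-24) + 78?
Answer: -1410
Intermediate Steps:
-1*(-62)*(-24) + 78 = 62*(-24) + 78 = -1488 + 78 = -1410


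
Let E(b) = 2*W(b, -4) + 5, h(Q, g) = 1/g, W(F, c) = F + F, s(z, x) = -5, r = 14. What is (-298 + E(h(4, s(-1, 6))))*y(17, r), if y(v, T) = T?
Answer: -20566/5 ≈ -4113.2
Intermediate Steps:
W(F, c) = 2*F
E(b) = 5 + 4*b (E(b) = 2*(2*b) + 5 = 4*b + 5 = 5 + 4*b)
(-298 + E(h(4, s(-1, 6))))*y(17, r) = (-298 + (5 + 4/(-5)))*14 = (-298 + (5 + 4*(-1/5)))*14 = (-298 + (5 - 4/5))*14 = (-298 + 21/5)*14 = -1469/5*14 = -20566/5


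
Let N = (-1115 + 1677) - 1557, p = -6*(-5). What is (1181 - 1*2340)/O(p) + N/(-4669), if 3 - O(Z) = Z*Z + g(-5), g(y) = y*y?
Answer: 6328761/4304818 ≈ 1.4702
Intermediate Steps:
p = 30
g(y) = y²
O(Z) = -22 - Z² (O(Z) = 3 - (Z*Z + (-5)²) = 3 - (Z² + 25) = 3 - (25 + Z²) = 3 + (-25 - Z²) = -22 - Z²)
N = -995 (N = 562 - 1557 = -995)
(1181 - 1*2340)/O(p) + N/(-4669) = (1181 - 1*2340)/(-22 - 1*30²) - 995/(-4669) = (1181 - 2340)/(-22 - 1*900) - 995*(-1/4669) = -1159/(-22 - 900) + 995/4669 = -1159/(-922) + 995/4669 = -1159*(-1/922) + 995/4669 = 1159/922 + 995/4669 = 6328761/4304818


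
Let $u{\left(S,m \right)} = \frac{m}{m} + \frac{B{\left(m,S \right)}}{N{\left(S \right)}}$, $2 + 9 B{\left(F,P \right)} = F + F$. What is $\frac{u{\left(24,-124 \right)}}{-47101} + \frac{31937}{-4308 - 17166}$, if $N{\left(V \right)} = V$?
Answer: $- \frac{9025567541}{6068681244} \approx -1.4872$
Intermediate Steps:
$B{\left(F,P \right)} = - \frac{2}{9} + \frac{2 F}{9}$ ($B{\left(F,P \right)} = - \frac{2}{9} + \frac{F + F}{9} = - \frac{2}{9} + \frac{2 F}{9}$)
$u{\left(S,m \right)} = 1 + \frac{- \frac{2}{9} + \frac{2 m}{9}}{S}$ ($u{\left(S,m \right)} = \frac{m}{m} + \frac{- \frac{2}{9} + \frac{2 m}{9}}{S} = 1 + \frac{- \frac{2}{9} + \frac{2 m}{9}}{S}$)
$\frac{u{\left(24,-124 \right)}}{-47101} + \frac{31937}{-4308 - 17166} = \frac{\frac{1}{9} \cdot \frac{1}{24} \left(-2 + 2 \left(-124\right) + 9 \cdot 24\right)}{-47101} + \frac{31937}{-4308 - 17166} = \frac{1}{9} \cdot \frac{1}{24} \left(-2 - 248 + 216\right) \left(- \frac{1}{47101}\right) + \frac{31937}{-21474} = \frac{1}{9} \cdot \frac{1}{24} \left(-34\right) \left(- \frac{1}{47101}\right) + 31937 \left(- \frac{1}{21474}\right) = \left(- \frac{17}{108}\right) \left(- \frac{1}{47101}\right) - \frac{31937}{21474} = \frac{17}{5086908} - \frac{31937}{21474} = - \frac{9025567541}{6068681244}$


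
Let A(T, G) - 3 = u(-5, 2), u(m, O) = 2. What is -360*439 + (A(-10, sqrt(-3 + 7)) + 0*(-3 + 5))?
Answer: -158035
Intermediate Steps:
A(T, G) = 5 (A(T, G) = 3 + 2 = 5)
-360*439 + (A(-10, sqrt(-3 + 7)) + 0*(-3 + 5)) = -360*439 + (5 + 0*(-3 + 5)) = -158040 + (5 + 0*2) = -158040 + (5 + 0) = -158040 + 5 = -158035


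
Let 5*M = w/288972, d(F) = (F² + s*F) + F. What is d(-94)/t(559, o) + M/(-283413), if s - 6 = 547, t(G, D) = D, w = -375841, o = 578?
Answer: -8853219248613551/118343218975020 ≈ -74.810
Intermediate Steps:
s = 553 (s = 6 + 547 = 553)
d(F) = F² + 554*F (d(F) = (F² + 553*F) + F = F² + 554*F)
M = -375841/1444860 (M = (-375841/288972)/5 = (-375841*1/288972)/5 = (⅕)*(-375841/288972) = -375841/1444860 ≈ -0.26012)
d(-94)/t(559, o) + M/(-283413) = -94*(554 - 94)/578 - 375841/1444860/(-283413) = -94*460*(1/578) - 375841/1444860*(-1/283413) = -43240*1/578 + 375841/409492107180 = -21620/289 + 375841/409492107180 = -8853219248613551/118343218975020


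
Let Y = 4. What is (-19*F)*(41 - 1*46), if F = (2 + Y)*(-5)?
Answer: -2850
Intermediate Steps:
F = -30 (F = (2 + 4)*(-5) = 6*(-5) = -30)
(-19*F)*(41 - 1*46) = (-19*(-30))*(41 - 1*46) = 570*(41 - 46) = 570*(-5) = -2850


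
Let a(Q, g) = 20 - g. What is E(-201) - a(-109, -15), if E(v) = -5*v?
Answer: 970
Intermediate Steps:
E(-201) - a(-109, -15) = -5*(-201) - (20 - 1*(-15)) = 1005 - (20 + 15) = 1005 - 1*35 = 1005 - 35 = 970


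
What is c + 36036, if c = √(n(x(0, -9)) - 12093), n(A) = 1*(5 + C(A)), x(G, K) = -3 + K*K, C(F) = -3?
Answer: 36036 + I*√12091 ≈ 36036.0 + 109.96*I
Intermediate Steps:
x(G, K) = -3 + K²
n(A) = 2 (n(A) = 1*(5 - 3) = 1*2 = 2)
c = I*√12091 (c = √(2 - 12093) = √(-12091) = I*√12091 ≈ 109.96*I)
c + 36036 = I*√12091 + 36036 = 36036 + I*√12091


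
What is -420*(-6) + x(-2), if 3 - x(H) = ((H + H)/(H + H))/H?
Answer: 5047/2 ≈ 2523.5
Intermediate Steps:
x(H) = 3 - 1/H (x(H) = 3 - (H + H)/(H + H)/H = 3 - (2*H)/((2*H))/H = 3 - (2*H)*(1/(2*H))/H = 3 - 1/H)
-420*(-6) + x(-2) = -420*(-6) + (3 - 1/(-2)) = -70*(-36) + (3 - 1*(-½)) = 2520 + (3 + ½) = 2520 + 7/2 = 5047/2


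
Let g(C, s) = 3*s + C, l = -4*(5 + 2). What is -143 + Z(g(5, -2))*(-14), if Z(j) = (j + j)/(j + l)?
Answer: -4175/29 ≈ -143.97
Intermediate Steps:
l = -28 (l = -4*7 = -28)
g(C, s) = C + 3*s
Z(j) = 2*j/(-28 + j) (Z(j) = (j + j)/(j - 28) = (2*j)/(-28 + j) = 2*j/(-28 + j))
-143 + Z(g(5, -2))*(-14) = -143 + (2*(5 + 3*(-2))/(-28 + (5 + 3*(-2))))*(-14) = -143 + (2*(5 - 6)/(-28 + (5 - 6)))*(-14) = -143 + (2*(-1)/(-28 - 1))*(-14) = -143 + (2*(-1)/(-29))*(-14) = -143 + (2*(-1)*(-1/29))*(-14) = -143 + (2/29)*(-14) = -143 - 28/29 = -4175/29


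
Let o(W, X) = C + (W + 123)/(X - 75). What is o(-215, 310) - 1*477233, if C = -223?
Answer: -112202252/235 ≈ -4.7746e+5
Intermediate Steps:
o(W, X) = -223 + (123 + W)/(-75 + X) (o(W, X) = -223 + (W + 123)/(X - 75) = -223 + (123 + W)/(-75 + X))
o(-215, 310) - 1*477233 = (16848 - 215 - 223*310)/(-75 + 310) - 1*477233 = (16848 - 215 - 69130)/235 - 477233 = (1/235)*(-52497) - 477233 = -52497/235 - 477233 = -112202252/235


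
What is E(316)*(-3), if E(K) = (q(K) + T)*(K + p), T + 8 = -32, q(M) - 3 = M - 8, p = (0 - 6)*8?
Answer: -217884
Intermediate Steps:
p = -48 (p = -6*8 = -48)
q(M) = -5 + M (q(M) = 3 + (M - 8) = 3 + (-8 + M) = -5 + M)
T = -40 (T = -8 - 32 = -40)
E(K) = (-48 + K)*(-45 + K) (E(K) = ((-5 + K) - 40)*(K - 48) = (-45 + K)*(-48 + K) = (-48 + K)*(-45 + K))
E(316)*(-3) = (2160 + 316² - 93*316)*(-3) = (2160 + 99856 - 29388)*(-3) = 72628*(-3) = -217884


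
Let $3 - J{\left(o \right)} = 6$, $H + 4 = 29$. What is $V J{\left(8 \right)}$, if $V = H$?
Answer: $-75$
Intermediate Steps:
$H = 25$ ($H = -4 + 29 = 25$)
$J{\left(o \right)} = -3$ ($J{\left(o \right)} = 3 - 6 = -3$)
$V = 25$
$V J{\left(8 \right)} = 25 \left(-3\right) = -75$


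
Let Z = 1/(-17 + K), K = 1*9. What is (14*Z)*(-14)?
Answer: 49/2 ≈ 24.500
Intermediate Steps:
K = 9
Z = -1/8 (Z = 1/(-17 + 9) = 1/(-8) = -1/8 ≈ -0.12500)
(14*Z)*(-14) = (14*(-1/8))*(-14) = -7/4*(-14) = 49/2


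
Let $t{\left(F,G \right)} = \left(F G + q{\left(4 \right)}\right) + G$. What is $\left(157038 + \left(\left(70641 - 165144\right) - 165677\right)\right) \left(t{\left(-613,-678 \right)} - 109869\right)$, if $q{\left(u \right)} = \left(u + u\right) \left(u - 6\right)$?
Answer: $-31463570242$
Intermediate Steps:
$q{\left(u \right)} = 2 u \left(-6 + u\right)$
$t{\left(F,G \right)} = -16 + G + F G$ ($t{\left(F,G \right)} = \left(F G + 2 \cdot 4 \left(-6 + 4\right)\right) + G = \left(F G + 2 \cdot 4 \left(-2\right)\right) + G = \left(F G - 16\right) + G = \left(-16 + F G\right) + G = -16 + G + F G$)
$\left(157038 + \left(\left(70641 - 165144\right) - 165677\right)\right) \left(t{\left(-613,-678 \right)} - 109869\right) = \left(157038 + \left(\left(70641 - 165144\right) - 165677\right)\right) \left(\left(-16 - 678 - -415614\right) - 109869\right) = \left(157038 - 260180\right) \left(\left(-16 - 678 + 415614\right) - 109869\right) = \left(157038 - 260180\right) \left(414920 - 109869\right) = \left(-103142\right) 305051 = -31463570242$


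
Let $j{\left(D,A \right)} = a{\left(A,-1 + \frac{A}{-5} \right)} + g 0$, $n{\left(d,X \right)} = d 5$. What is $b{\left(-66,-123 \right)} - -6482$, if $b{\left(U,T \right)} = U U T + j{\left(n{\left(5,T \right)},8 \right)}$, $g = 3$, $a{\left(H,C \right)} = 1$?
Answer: $-529305$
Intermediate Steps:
$n{\left(d,X \right)} = 5 d$
$j{\left(D,A \right)} = 1$ ($j{\left(D,A \right)} = 1 + 3 \cdot 0 = 1 + 0 = 1$)
$b{\left(U,T \right)} = 1 + T U^{2}$ ($b{\left(U,T \right)} = U U T + 1 = U^{2} T + 1 = T U^{2} + 1 = 1 + T U^{2}$)
$b{\left(-66,-123 \right)} - -6482 = \left(1 - 123 \left(-66\right)^{2}\right) - -6482 = \left(1 - 535788\right) + 6482 = -535787 + 6482 = -529305$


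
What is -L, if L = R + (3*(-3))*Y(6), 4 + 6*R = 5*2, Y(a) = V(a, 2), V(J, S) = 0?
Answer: -1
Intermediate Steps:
Y(a) = 0
R = 1 (R = -2/3 + (5*2)/6 = -2/3 + (1/6)*10 = -2/3 + 5/3 = 1)
L = 1 (L = 1 + (3*(-3))*0 = 1 - 9*0 = 1 + 0 = 1)
-L = -1*1 = -1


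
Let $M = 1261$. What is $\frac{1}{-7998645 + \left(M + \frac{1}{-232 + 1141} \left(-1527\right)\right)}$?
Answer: $- \frac{303}{2423207861} \approx -1.2504 \cdot 10^{-7}$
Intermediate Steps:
$\frac{1}{-7998645 + \left(M + \frac{1}{-232 + 1141} \left(-1527\right)\right)} = \frac{1}{-7998645 + \left(1261 + \frac{1}{-232 + 1141} \left(-1527\right)\right)} = \frac{1}{-7998645 + \left(1261 + \frac{1}{909} \left(-1527\right)\right)} = \frac{1}{-7998645 + \left(1261 - \frac{509}{303}\right)} = \frac{1}{-7998645 + \frac{381574}{303}} = \frac{1}{- \frac{2423207861}{303}} = - \frac{303}{2423207861}$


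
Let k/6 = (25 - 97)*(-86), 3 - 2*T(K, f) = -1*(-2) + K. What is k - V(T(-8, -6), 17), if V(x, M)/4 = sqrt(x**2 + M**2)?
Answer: 37152 - 2*sqrt(1237) ≈ 37082.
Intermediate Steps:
T(K, f) = 1/2 - K/2 (T(K, f) = 3/2 - (-1*(-2) + K)/2 = 3/2 - (2 + K)/2 = 3/2 + (-1 - K/2) = 1/2 - K/2)
k = 37152 (k = 6*((25 - 97)*(-86)) = 6*(-72*(-86)) = 6*6192 = 37152)
V(x, M) = 4*sqrt(M**2 + x**2) (V(x, M) = 4*sqrt(x**2 + M**2) = 4*sqrt(M**2 + x**2))
k - V(T(-8, -6), 17) = 37152 - 4*sqrt(17**2 + (1/2 - 1/2*(-8))**2) = 37152 - 4*sqrt(289 + (1/2 + 4)**2) = 37152 - 4*sqrt(289 + (9/2)**2) = 37152 - 4*sqrt(289 + 81/4) = 37152 - 4*sqrt(1237/4) = 37152 - 4*sqrt(1237)/2 = 37152 - 2*sqrt(1237)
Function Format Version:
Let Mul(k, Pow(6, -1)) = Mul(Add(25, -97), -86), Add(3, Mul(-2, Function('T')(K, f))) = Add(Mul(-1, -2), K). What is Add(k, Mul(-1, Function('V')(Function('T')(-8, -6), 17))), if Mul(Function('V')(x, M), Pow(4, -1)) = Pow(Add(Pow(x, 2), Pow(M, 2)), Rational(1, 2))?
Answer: Add(37152, Mul(-2, Pow(1237, Rational(1, 2)))) ≈ 37082.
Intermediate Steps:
Function('T')(K, f) = Add(Rational(1, 2), Mul(Rational(-1, 2), K)) (Function('T')(K, f) = Add(Rational(3, 2), Mul(Rational(-1, 2), Add(Mul(-1, -2), K))) = Add(Rational(3, 2), Mul(Rational(-1, 2), Add(2, K))) = Add(Rational(3, 2), Add(-1, Mul(Rational(-1, 2), K))) = Add(Rational(1, 2), Mul(Rational(-1, 2), K)))
k = 37152 (k = Mul(6, Mul(Add(25, -97), -86)) = Mul(6, Mul(-72, -86)) = Mul(6, 6192) = 37152)
Function('V')(x, M) = Mul(4, Pow(Add(Pow(M, 2), Pow(x, 2)), Rational(1, 2))) (Function('V')(x, M) = Mul(4, Pow(Add(Pow(x, 2), Pow(M, 2)), Rational(1, 2))) = Mul(4, Pow(Add(Pow(M, 2), Pow(x, 2)), Rational(1, 2))))
Add(k, Mul(-1, Function('V')(Function('T')(-8, -6), 17))) = Add(37152, Mul(-1, Mul(4, Pow(Add(Pow(17, 2), Pow(Add(Rational(1, 2), Mul(Rational(-1, 2), -8)), 2)), Rational(1, 2))))) = Add(37152, Mul(-1, Mul(4, Pow(Add(289, Pow(Add(Rational(1, 2), 4), 2)), Rational(1, 2))))) = Add(37152, Mul(-1, Mul(4, Pow(Add(289, Pow(Rational(9, 2), 2)), Rational(1, 2))))) = Add(37152, Mul(-1, Mul(4, Pow(Add(289, Rational(81, 4)), Rational(1, 2))))) = Add(37152, Mul(-1, Mul(4, Pow(Rational(1237, 4), Rational(1, 2))))) = Add(37152, Mul(-1, Mul(4, Mul(Rational(1, 2), Pow(1237, Rational(1, 2)))))) = Add(37152, Mul(-1, Mul(2, Pow(1237, Rational(1, 2))))) = Add(37152, Mul(-2, Pow(1237, Rational(1, 2))))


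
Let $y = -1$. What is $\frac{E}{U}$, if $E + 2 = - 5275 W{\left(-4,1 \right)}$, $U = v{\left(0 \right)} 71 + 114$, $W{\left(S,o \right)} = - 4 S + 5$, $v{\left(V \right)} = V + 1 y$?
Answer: $- \frac{110777}{43} \approx -2576.2$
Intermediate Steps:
$v{\left(V \right)} = -1 + V$ ($v{\left(V \right)} = V + 1 \left(-1\right) = V - 1 = -1 + V$)
$W{\left(S,o \right)} = 5 - 4 S$
$U = 43$ ($U = \left(-1 + 0\right) 71 + 114 = \left(-1\right) 71 + 114 = -71 + 114 = 43$)
$E = -110777$ ($E = -2 - 5275 \left(5 - -16\right) = -2 - 5275 \left(5 + 16\right) = -2 - 110775 = -110777$)
$\frac{E}{U} = - \frac{110777}{43}$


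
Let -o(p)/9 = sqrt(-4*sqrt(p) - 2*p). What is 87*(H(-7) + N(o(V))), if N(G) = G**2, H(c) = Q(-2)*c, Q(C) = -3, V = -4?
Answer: 58203 - 56376*I ≈ 58203.0 - 56376.0*I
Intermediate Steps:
H(c) = -3*c
o(p) = -9*sqrt(-4*sqrt(p) - 2*p)
87*(H(-7) + N(o(V))) = 87*(-3*(-7) + (-9*sqrt(-8*I - 2*(-4)))**2) = 87*(21 + (-9*sqrt(-8*I + 8))**2) = 87*(21 + (-9*sqrt(8 - 8*I))**2) = 87*(21 + (648 - 648*I)) = 87*(669 - 648*I) = 58203 - 56376*I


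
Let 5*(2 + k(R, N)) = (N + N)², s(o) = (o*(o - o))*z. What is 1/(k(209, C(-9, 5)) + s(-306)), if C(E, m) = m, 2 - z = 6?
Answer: 1/18 ≈ 0.055556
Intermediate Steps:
z = -4 (z = 2 - 1*6 = 2 - 6 = -4)
s(o) = 0 (s(o) = (o*(o - o))*(-4) = (o*0)*(-4) = 0*(-4) = 0)
k(R, N) = -2 + 4*N²/5 (k(R, N) = -2 + (N + N)²/5 = -2 + (2*N)²/5 = -2 + (4*N²)/5 = -2 + 4*N²/5)
1/(k(209, C(-9, 5)) + s(-306)) = 1/((-2 + (⅘)*5²) + 0) = 1/((-2 + (⅘)*25) + 0) = 1/((-2 + 20) + 0) = 1/(18 + 0) = 1/18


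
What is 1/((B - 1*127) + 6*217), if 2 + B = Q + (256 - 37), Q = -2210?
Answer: -1/818 ≈ -0.0012225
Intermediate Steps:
B = -1993 (B = -2 + (-2210 + (256 - 37)) = -2 + (-2210 + 219) = -2 - 1991 = -1993)
1/((B - 1*127) + 6*217) = 1/((-1993 - 1*127) + 6*217) = 1/((-1993 - 127) + 1302) = 1/(-2120 + 1302) = 1/(-818) = -1/818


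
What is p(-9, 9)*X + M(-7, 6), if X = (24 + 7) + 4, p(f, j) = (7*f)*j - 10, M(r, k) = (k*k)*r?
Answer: -20447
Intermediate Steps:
M(r, k) = r*k² (M(r, k) = k²*r = r*k²)
p(f, j) = -10 + 7*f*j (p(f, j) = 7*f*j - 10 = -10 + 7*f*j)
X = 35 (X = 31 + 4 = 35)
p(-9, 9)*X + M(-7, 6) = (-10 + 7*(-9)*9)*35 - 7*6² = (-10 - 567)*35 - 7*36 = -577*35 - 252 = -20195 - 252 = -20447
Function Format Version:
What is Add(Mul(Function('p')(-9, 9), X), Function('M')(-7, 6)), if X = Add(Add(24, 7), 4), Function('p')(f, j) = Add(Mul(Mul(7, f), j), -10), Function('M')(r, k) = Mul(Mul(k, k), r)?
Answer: -20447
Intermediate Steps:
Function('M')(r, k) = Mul(r, Pow(k, 2)) (Function('M')(r, k) = Mul(Pow(k, 2), r) = Mul(r, Pow(k, 2)))
Function('p')(f, j) = Add(-10, Mul(7, f, j)) (Function('p')(f, j) = Add(Mul(7, f, j), -10) = Add(-10, Mul(7, f, j)))
X = 35 (X = Add(31, 4) = 35)
Add(Mul(Function('p')(-9, 9), X), Function('M')(-7, 6)) = Add(Mul(Add(-10, Mul(7, -9, 9)), 35), Mul(-7, Pow(6, 2))) = Add(Mul(Add(-10, -567), 35), Mul(-7, 36)) = Add(Mul(-577, 35), -252) = Add(-20195, -252) = -20447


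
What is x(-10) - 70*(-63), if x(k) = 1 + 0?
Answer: 4411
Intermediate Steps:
x(k) = 1
x(-10) - 70*(-63) = 1 - 70*(-63) = 1 + 4410 = 4411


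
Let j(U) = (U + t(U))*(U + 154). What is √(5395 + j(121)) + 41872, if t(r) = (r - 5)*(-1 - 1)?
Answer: 41872 + I*√25130 ≈ 41872.0 + 158.52*I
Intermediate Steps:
t(r) = 10 - 2*r (t(r) = (-5 + r)*(-2) = 10 - 2*r)
j(U) = (10 - U)*(154 + U) (j(U) = (U + (10 - 2*U))*(U + 154) = (10 - U)*(154 + U))
√(5395 + j(121)) + 41872 = √(5395 + (1540 - 1*121² - 144*121)) + 41872 = √(5395 + (1540 - 1*14641 - 17424)) + 41872 = √(5395 + (1540 - 14641 - 17424)) + 41872 = √(5395 - 30525) + 41872 = √(-25130) + 41872 = I*√25130 + 41872 = 41872 + I*√25130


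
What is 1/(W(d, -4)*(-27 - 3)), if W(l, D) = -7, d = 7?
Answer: 1/210 ≈ 0.0047619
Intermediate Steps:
1/(W(d, -4)*(-27 - 3)) = 1/(-7*(-27 - 3)) = 1/(-7*(-30)) = 1/210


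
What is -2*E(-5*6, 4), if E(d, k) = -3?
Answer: 6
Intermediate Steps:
-2*E(-5*6, 4) = -2*(-3) = 6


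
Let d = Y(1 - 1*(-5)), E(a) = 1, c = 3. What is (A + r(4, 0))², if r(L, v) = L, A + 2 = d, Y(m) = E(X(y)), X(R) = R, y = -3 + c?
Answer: 9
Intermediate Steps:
y = 0 (y = -3 + 3 = 0)
Y(m) = 1
d = 1
A = -1 (A = -2 + 1 = -1)
(A + r(4, 0))² = (-1 + 4)² = 3² = 9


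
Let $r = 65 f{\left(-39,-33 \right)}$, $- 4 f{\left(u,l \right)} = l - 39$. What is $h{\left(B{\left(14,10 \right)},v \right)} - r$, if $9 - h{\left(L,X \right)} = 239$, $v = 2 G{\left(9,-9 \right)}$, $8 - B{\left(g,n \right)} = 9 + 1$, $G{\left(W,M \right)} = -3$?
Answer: $-1400$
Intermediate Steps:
$f{\left(u,l \right)} = \frac{39}{4} - \frac{l}{4}$ ($f{\left(u,l \right)} = - \frac{l - 39}{4} = - \frac{-39 + l}{4} = \frac{39}{4} - \frac{l}{4}$)
$B{\left(g,n \right)} = -2$ ($B{\left(g,n \right)} = 8 - \left(9 + 1\right) = 8 - 10 = -2$)
$v = -6$ ($v = 2 \left(-3\right) = -6$)
$h{\left(L,X \right)} = -230$ ($h{\left(L,X \right)} = 9 - 239 = -230$)
$r = 1170$ ($r = 65 \left(\frac{39}{4} - - \frac{33}{4}\right) = 65 \left(\frac{39}{4} + \frac{33}{4}\right) = 65 \cdot 18 = 1170$)
$h{\left(B{\left(14,10 \right)},v \right)} - r = -230 - 1170 = -1400$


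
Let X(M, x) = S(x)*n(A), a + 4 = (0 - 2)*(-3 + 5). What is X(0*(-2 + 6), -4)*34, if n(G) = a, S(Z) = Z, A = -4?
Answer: 1088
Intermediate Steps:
a = -8 (a = -4 + (0 - 2)*(-3 + 5) = -4 - 2*2 = -4 - 4 = -8)
n(G) = -8
X(M, x) = -8*x (X(M, x) = x*(-8) = -8*x)
X(0*(-2 + 6), -4)*34 = -8*(-4)*34 = 32*34 = 1088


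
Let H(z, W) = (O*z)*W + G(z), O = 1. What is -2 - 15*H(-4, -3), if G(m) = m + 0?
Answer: -122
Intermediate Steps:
G(m) = m
H(z, W) = z + W*z (H(z, W) = (1*z)*W + z = z*W + z = W*z + z = z + W*z)
-2 - 15*H(-4, -3) = -2 - (-60)*(1 - 3) = -2 - (-60)*(-2) = -2 - 15*8 = -2 - 120 = -122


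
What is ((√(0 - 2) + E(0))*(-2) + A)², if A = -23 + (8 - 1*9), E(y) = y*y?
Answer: 568 + 96*I*√2 ≈ 568.0 + 135.76*I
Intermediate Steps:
E(y) = y²
A = -24 (A = -23 + (8 - 9) = -23 - 1 = -24)
((√(0 - 2) + E(0))*(-2) + A)² = ((√(0 - 2) + 0²)*(-2) - 24)² = ((√(-2) + 0)*(-2) - 24)² = ((I*√2 + 0)*(-2) - 24)² = ((I*√2)*(-2) - 24)² = (-2*I*√2 - 24)² = (-24 - 2*I*√2)²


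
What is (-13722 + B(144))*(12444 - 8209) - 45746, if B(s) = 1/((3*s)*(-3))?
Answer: -75373311371/1296 ≈ -5.8158e+7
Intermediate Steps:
B(s) = -1/(9*s) (B(s) = 1/(-9*s) = -1/(9*s))
(-13722 + B(144))*(12444 - 8209) - 45746 = (-13722 - 1/9/144)*(12444 - 8209) - 45746 = (-13722 - 1/9*1/144)*4235 - 45746 = (-13722 - 1/1296)*4235 - 45746 = -17783713/1296*4235 - 45746 = -75314024555/1296 - 45746 = -75373311371/1296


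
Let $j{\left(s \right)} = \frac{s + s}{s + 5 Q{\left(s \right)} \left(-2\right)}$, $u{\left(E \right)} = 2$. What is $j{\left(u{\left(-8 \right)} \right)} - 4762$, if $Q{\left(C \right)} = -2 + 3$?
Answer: $- \frac{9525}{2} \approx -4762.5$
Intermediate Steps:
$Q{\left(C \right)} = 1$
$j{\left(s \right)} = \frac{2 s}{-10 + s}$ ($j{\left(s \right)} = \frac{s + s}{s + 5 \cdot 1 \left(-2\right)} = \frac{2 s}{s + 5 \left(-2\right)} = \frac{2 s}{s - 10} = \frac{2 s}{-10 + s}$)
$j{\left(u{\left(-8 \right)} \right)} - 4762 = 2 \cdot 2 \frac{1}{-10 + 2} - 4762 = 2 \cdot 2 \frac{1}{-8} - 4762 = 2 \cdot 2 \left(- \frac{1}{8}\right) - 4762 = - \frac{1}{2} - 4762 = - \frac{9525}{2}$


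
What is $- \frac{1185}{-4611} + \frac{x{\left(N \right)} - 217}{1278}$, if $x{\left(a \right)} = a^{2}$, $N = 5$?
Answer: $\frac{34951}{327381} \approx 0.10676$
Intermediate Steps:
$- \frac{1185}{-4611} + \frac{x{\left(N \right)} - 217}{1278} = - \frac{1185}{-4611} + \frac{5^{2} - 217}{1278} = \left(-1185\right) \left(- \frac{1}{4611}\right) + \left(25 - 217\right) \frac{1}{1278} = \frac{395}{1537} - \frac{32}{213} = \frac{34951}{327381}$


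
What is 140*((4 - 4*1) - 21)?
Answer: -2940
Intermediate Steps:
140*((4 - 4*1) - 21) = 140*((4 - 4) - 21) = 140*(0 - 21) = 140*(-21) = -2940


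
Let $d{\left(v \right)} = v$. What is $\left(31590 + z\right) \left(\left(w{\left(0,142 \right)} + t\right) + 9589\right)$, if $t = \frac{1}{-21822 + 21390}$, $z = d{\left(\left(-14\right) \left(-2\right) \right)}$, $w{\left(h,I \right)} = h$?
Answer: $\frac{65487944623}{216} \approx 3.0318 \cdot 10^{8}$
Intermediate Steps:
$z = 28$ ($z = \left(-14\right) \left(-2\right) = 28$)
$t = - \frac{1}{432}$ ($t = \frac{1}{-432} = - \frac{1}{432} \approx -0.0023148$)
$\left(31590 + z\right) \left(\left(w{\left(0,142 \right)} + t\right) + 9589\right) = \left(31590 + 28\right) \left(\left(0 - \frac{1}{432}\right) + 9589\right) = 31618 \left(- \frac{1}{432} + 9589\right) = 31618 \cdot \frac{4142447}{432} = \frac{65487944623}{216}$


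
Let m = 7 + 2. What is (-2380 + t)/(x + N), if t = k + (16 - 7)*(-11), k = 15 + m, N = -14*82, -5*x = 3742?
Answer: 12275/9482 ≈ 1.2946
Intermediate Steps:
x = -3742/5 (x = -1/5*3742 = -3742/5 ≈ -748.40)
m = 9
N = -1148
k = 24 (k = 15 + 9 = 24)
t = -75 (t = 24 + (16 - 7)*(-11) = 24 + 9*(-11) = 24 - 99 = -75)
(-2380 + t)/(x + N) = (-2380 - 75)/(-3742/5 - 1148) = -2455/(-9482/5) = -2455*(-5/9482) = 12275/9482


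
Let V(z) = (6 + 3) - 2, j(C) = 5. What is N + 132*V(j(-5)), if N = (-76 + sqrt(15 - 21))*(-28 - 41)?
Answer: 6168 - 69*I*sqrt(6) ≈ 6168.0 - 169.01*I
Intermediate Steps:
N = 5244 - 69*I*sqrt(6) (N = (-76 + sqrt(-6))*(-69) = (-76 + I*sqrt(6))*(-69) = 5244 - 69*I*sqrt(6) ≈ 5244.0 - 169.01*I)
V(z) = 7 (V(z) = 9 - 2 = 7)
N + 132*V(j(-5)) = (5244 - 69*I*sqrt(6)) + 132*7 = (5244 - 69*I*sqrt(6)) + 924 = 6168 - 69*I*sqrt(6)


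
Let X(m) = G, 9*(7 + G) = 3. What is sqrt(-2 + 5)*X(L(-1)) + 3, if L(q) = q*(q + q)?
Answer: 3 - 20*sqrt(3)/3 ≈ -8.5470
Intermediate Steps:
G = -20/3 (G = -7 + (1/9)*3 = -7 + 1/3 = -20/3 ≈ -6.6667)
L(q) = 2*q**2 (L(q) = q*(2*q) = 2*q**2)
X(m) = -20/3
sqrt(-2 + 5)*X(L(-1)) + 3 = sqrt(-2 + 5)*(-20/3) + 3 = sqrt(3)*(-20/3) + 3 = -20*sqrt(3)/3 + 3 = 3 - 20*sqrt(3)/3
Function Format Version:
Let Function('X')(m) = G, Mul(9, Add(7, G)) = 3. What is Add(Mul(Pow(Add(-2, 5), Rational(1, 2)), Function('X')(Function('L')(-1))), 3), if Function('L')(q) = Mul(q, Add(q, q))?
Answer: Add(3, Mul(Rational(-20, 3), Pow(3, Rational(1, 2)))) ≈ -8.5470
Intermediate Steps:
G = Rational(-20, 3) (G = Add(-7, Mul(Rational(1, 9), 3)) = Add(-7, Rational(1, 3)) = Rational(-20, 3) ≈ -6.6667)
Function('L')(q) = Mul(2, Pow(q, 2)) (Function('L')(q) = Mul(q, Mul(2, q)) = Mul(2, Pow(q, 2)))
Function('X')(m) = Rational(-20, 3)
Add(Mul(Pow(Add(-2, 5), Rational(1, 2)), Function('X')(Function('L')(-1))), 3) = Add(Mul(Pow(Add(-2, 5), Rational(1, 2)), Rational(-20, 3)), 3) = Add(Mul(Pow(3, Rational(1, 2)), Rational(-20, 3)), 3) = Add(Mul(Rational(-20, 3), Pow(3, Rational(1, 2))), 3) = Add(3, Mul(Rational(-20, 3), Pow(3, Rational(1, 2))))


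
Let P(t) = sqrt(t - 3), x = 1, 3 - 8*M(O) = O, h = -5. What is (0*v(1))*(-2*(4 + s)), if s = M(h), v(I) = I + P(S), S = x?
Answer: 0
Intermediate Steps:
M(O) = 3/8 - O/8
S = 1
P(t) = sqrt(-3 + t)
v(I) = I + I*sqrt(2) (v(I) = I + sqrt(-3 + 1) = I + sqrt(-2) = I + I*sqrt(2))
s = 1 (s = 3/8 - 1/8*(-5) = 3/8 + 5/8 = 1)
(0*v(1))*(-2*(4 + s)) = (0*(1 + I*sqrt(2)))*(-2*(4 + 1)) = 0*(-2*5) = 0*(-10) = 0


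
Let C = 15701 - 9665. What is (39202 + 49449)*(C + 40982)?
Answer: 4168192718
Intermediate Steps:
C = 6036
(39202 + 49449)*(C + 40982) = (39202 + 49449)*(6036 + 40982) = 88651*47018 = 4168192718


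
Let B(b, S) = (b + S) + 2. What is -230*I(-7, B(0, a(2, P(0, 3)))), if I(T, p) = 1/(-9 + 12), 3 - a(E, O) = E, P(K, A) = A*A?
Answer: -230/3 ≈ -76.667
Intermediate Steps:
P(K, A) = A²
a(E, O) = 3 - E
B(b, S) = 2 + S + b (B(b, S) = (S + b) + 2 = 2 + S + b)
I(T, p) = ⅓ (I(T, p) = 1/3 = ⅓)
-230*I(-7, B(0, a(2, P(0, 3)))) = -230*⅓ = -230/3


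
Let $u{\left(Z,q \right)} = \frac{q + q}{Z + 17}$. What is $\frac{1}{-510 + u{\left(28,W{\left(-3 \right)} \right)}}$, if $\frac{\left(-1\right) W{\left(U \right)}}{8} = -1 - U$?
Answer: $- \frac{45}{22982} \approx -0.0019581$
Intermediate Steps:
$W{\left(U \right)} = 8 + 8 U$ ($W{\left(U \right)} = - 8 \left(-1 - U\right) = 8 + 8 U$)
$u{\left(Z,q \right)} = \frac{2 q}{17 + Z}$
$\frac{1}{-510 + u{\left(28,W{\left(-3 \right)} \right)}} = \frac{1}{-510 + \frac{2 \left(8 + 8 \left(-3\right)\right)}{17 + 28}} = \frac{1}{-510 + \frac{2 \left(8 - 24\right)}{45}} = \frac{1}{-510 + 2 \left(-16\right) \frac{1}{45}} = \frac{1}{-510 - \frac{32}{45}} = \frac{1}{- \frac{22982}{45}} = - \frac{45}{22982}$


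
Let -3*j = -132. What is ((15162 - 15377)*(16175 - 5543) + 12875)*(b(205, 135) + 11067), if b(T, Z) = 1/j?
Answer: -1106837511745/44 ≈ -2.5155e+10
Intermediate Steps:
j = 44 (j = -⅓*(-132) = 44)
b(T, Z) = 1/44
((15162 - 15377)*(16175 - 5543) + 12875)*(b(205, 135) + 11067) = ((15162 - 15377)*(16175 - 5543) + 12875)*(1/44 + 11067) = (-215*10632 + 12875)*(486949/44) = (-2285880 + 12875)*(486949/44) = -2273005*486949/44 = -1106837511745/44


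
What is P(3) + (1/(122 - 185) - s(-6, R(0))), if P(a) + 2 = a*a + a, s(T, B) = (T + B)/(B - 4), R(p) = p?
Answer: 1069/126 ≈ 8.4841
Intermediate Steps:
s(T, B) = (B + T)/(-4 + B)
P(a) = -2 + a + a² (P(a) = -2 + (a*a + a) = -2 + (a² + a) = -2 + (a + a²) = -2 + a + a²)
P(3) + (1/(122 - 185) - s(-6, R(0))) = (-2 + 3 + 3²) + (1/(122 - 185) - (0 - 6)/(-4 + 0)) = (-2 + 3 + 9) + (1/(-63) - (-6)/(-4)) = 10 + (-1/63 - (-1)*(-6)/4) = 10 + (-1/63 - 1*3/2) = 10 + (-1/63 - 3/2) = 10 - 191/126 = 1069/126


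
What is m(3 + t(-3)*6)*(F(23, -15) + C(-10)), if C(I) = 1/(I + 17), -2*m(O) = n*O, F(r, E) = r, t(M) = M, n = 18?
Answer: 21870/7 ≈ 3124.3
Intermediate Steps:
m(O) = -9*O
C(I) = 1/(17 + I)
m(3 + t(-3)*6)*(F(23, -15) + C(-10)) = (-9*(3 - 3*6))*(23 + 1/(17 - 10)) = (-9*(3 - 18))*(23 + 1/7) = (-9*(-15))*(23 + ⅐) = 135*(162/7) = 21870/7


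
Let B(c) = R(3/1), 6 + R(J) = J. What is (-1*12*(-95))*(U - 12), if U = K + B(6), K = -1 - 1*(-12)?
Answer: -4560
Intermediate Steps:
R(J) = -6 + J
B(c) = -3 (B(c) = -6 + 3/1 = -6 + 3*1 = -6 + 3 = -3)
K = 11 (K = -1 + 12 = 11)
U = 8 (U = 11 - 3 = 8)
(-1*12*(-95))*(U - 12) = (-1*12*(-95))*(8 - 12) = -12*(-95)*(-4) = 1140*(-4) = -4560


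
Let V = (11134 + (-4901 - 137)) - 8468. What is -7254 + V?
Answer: -9626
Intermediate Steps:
V = -2372 (V = (11134 - 5038) - 8468 = 6096 - 8468 = -2372)
-7254 + V = -7254 - 2372 = -9626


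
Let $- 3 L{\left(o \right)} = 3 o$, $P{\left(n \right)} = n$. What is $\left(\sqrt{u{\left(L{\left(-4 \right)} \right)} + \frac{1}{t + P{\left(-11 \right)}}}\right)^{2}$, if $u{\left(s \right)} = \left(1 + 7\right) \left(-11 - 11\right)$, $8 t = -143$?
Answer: $- \frac{40664}{231} \approx -176.03$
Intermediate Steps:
$t = - \frac{143}{8}$ ($t = \frac{1}{8} \left(-143\right) = - \frac{143}{8} \approx -17.875$)
$L{\left(o \right)} = - o$ ($L{\left(o \right)} = - \frac{3 o}{3} = - o$)
$u{\left(s \right)} = -176$ ($u{\left(s \right)} = 8 \left(-22\right) = -176$)
$\left(\sqrt{u{\left(L{\left(-4 \right)} \right)} + \frac{1}{t + P{\left(-11 \right)}}}\right)^{2} = \left(\sqrt{-176 + \frac{1}{- \frac{143}{8} - 11}}\right)^{2} = \left(\sqrt{-176 + \frac{1}{- \frac{231}{8}}}\right)^{2} = \left(\sqrt{-176 - \frac{8}{231}}\right)^{2} = \left(\sqrt{- \frac{40664}{231}}\right)^{2} = \left(\frac{2 i \sqrt{2348346}}{231}\right)^{2} = - \frac{40664}{231}$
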